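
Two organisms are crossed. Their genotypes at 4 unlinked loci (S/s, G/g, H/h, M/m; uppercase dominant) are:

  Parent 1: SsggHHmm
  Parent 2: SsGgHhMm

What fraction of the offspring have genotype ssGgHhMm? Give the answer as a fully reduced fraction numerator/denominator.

P(ssGgHhMm) = 1/32

SsggHHmm gametes: SgHm×8, sgHm×8
SsGgHhMm gametes: SGHM×1, SGHm×1, SGhM×1, SGhm×1, SgHM×1, SgHm×1, SghM×1, Sghm×1, sGHM×1, sGHm×1, sGhM×1, sGhm×1, sgHM×1, sgHm×1, sghM×1, sghm×1
SsggHHmm×SsGgHhMm grid (16·16=256): SSGgHHMm=8 SSGgHHmm=8 SSGgHhMm=8 SSGgHhmm=8 SSggHHMm=8 SSggHHmm=8 SSggHhMm=8 SSggHhmm=8 SsGgHHMm=16 SsGgHHmm=16 SsGgHhMm=16 SsGgHhmm=16 SsggHHMm=16 SsggHHmm=16 SsggHhMm=16 SsggHhmm=16 ssGgHHMm=8 ssGgHHmm=8 ssGgHhMm=8 ssGgHhmm=8 ssggHHMm=8 ssggHHmm=8 ssggHhMm=8 ssggHhmm=8
ssGgHhMm hits 8/256; gcd=8; 8÷8/256÷8 = 1/32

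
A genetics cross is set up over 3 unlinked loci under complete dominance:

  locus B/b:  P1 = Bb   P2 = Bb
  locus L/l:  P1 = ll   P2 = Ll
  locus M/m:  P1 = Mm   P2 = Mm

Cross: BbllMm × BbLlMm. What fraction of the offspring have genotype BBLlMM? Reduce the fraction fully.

P(BBLlMM) = 1/32

BbllMm gametes: BlM×2, Blm×2, blM×2, blm×2
BbLlMm gametes: BLM×1, BLm×1, BlM×1, Blm×1, bLM×1, bLm×1, blM×1, blm×1
BbllMm×BbLlMm grid (8·8=64): BBLlMM=2 BBLlMm=4 BBLlmm=2 BBllMM=2 BBllMm=4 BBllmm=2 BbLlMM=4 BbLlMm=8 BbLlmm=4 BbllMM=4 BbllMm=8 Bbllmm=4 bbLlMM=2 bbLlMm=4 bbLlmm=2 bbllMM=2 bbllMm=4 bbllmm=2
BBLlMM hits 2/64; gcd=2; 2÷2/64÷2 = 1/32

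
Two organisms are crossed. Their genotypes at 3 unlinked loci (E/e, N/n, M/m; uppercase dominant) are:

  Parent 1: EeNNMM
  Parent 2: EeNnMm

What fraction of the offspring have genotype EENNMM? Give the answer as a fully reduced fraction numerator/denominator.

P(EENNMM) = 1/16

EeNNMM gametes: ENM×4, eNM×4
EeNnMm gametes: ENM×1, ENm×1, EnM×1, Enm×1, eNM×1, eNm×1, enM×1, enm×1
EeNNMM×EeNnMm grid (8·8=64): EENNMM=4 EENNMm=4 EENnMM=4 EENnMm=4 EeNNMM=8 EeNNMm=8 EeNnMM=8 EeNnMm=8 eeNNMM=4 eeNNMm=4 eeNnMM=4 eeNnMm=4
EENNMM hits 4/64; gcd=4; 4÷4/64÷4 = 1/16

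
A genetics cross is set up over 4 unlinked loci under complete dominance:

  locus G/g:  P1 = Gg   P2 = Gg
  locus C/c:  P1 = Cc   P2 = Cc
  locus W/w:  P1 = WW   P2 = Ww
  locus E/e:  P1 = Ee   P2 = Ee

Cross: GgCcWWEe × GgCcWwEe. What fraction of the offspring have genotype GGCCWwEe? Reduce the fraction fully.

GgCcWWEe gametes: GCWE×2, GCWe×2, GcWE×2, GcWe×2, gCWE×2, gCWe×2, gcWE×2, gcWe×2
GgCcWwEe gametes: GCWE×1, GCWe×1, GCwE×1, GCwe×1, GcWE×1, GcWe×1, GcwE×1, Gcwe×1, gCWE×1, gCWe×1, gCwE×1, gCwe×1, gcWE×1, gcWe×1, gcwE×1, gcwe×1
GgCcWWEe×GgCcWwEe grid (16·16=256): GGCCWWEE=2 GGCCWWEe=4 GGCCWWee=2 GGCCWwEE=2 GGCCWwEe=4 GGCCWwee=2 GGCcWWEE=4 GGCcWWEe=8 GGCcWWee=4 GGCcWwEE=4 GGCcWwEe=8 GGCcWwee=4 GGccWWEE=2 GGccWWEe=4 GGccWWee=2 GGccWwEE=2 GGccWwEe=4 GGccWwee=2 GgCCWWEE=4 GgCCWWEe=8 GgCCWWee=4 GgCCWwEE=4 GgCCWwEe=8 GgCCWwee=4 GgCcWWEE=8 GgCcWWEe=16 GgCcWWee=8 GgCcWwEE=8 GgCcWwEe=16 GgCcWwee=8 GgccWWEE=4 GgccWWEe=8 GgccWWee=4 GgccWwEE=4 GgccWwEe=8 GgccWwee=4 ggCCWWEE=2 ggCCWWEe=4 ggCCWWee=2 ggCCWwEE=2 ggCCWwEe=4 ggCCWwee=2 ggCcWWEE=4 ggCcWWEe=8 ggCcWWee=4 ggCcWwEE=4 ggCcWwEe=8 ggCcWwee=4 ggccWWEE=2 ggccWWEe=4 ggccWWee=2 ggccWwEE=2 ggccWwEe=4 ggccWwee=2
GGCCWwEe hits 4/256; gcd=4; 4÷4/256÷4 = 1/64

P(GGCCWwEe) = 1/64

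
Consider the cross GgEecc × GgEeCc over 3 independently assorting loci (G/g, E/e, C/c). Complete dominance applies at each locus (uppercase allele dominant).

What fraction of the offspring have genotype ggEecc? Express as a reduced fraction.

P(ggEecc) = 1/16

GgEecc gametes: GEc×2, Gec×2, gEc×2, gec×2
GgEeCc gametes: GEC×1, GEc×1, GeC×1, Gec×1, gEC×1, gEc×1, geC×1, gec×1
GgEecc×GgEeCc grid (8·8=64): GGEECc=2 GGEEcc=2 GGEeCc=4 GGEecc=4 GGeeCc=2 GGeecc=2 GgEECc=4 GgEEcc=4 GgEeCc=8 GgEecc=8 GgeeCc=4 Ggeecc=4 ggEECc=2 ggEEcc=2 ggEeCc=4 ggEecc=4 ggeeCc=2 ggeecc=2
ggEecc hits 4/64; gcd=4; 4÷4/64÷4 = 1/16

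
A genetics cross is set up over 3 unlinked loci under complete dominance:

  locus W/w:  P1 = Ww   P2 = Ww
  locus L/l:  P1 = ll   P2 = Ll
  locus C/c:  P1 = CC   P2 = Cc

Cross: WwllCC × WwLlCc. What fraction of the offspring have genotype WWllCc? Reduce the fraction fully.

WwllCC gametes: WlC×4, wlC×4
WwLlCc gametes: WLC×1, WLc×1, WlC×1, Wlc×1, wLC×1, wLc×1, wlC×1, wlc×1
WwllCC×WwLlCc grid (8·8=64): WWLlCC=4 WWLlCc=4 WWllCC=4 WWllCc=4 WwLlCC=8 WwLlCc=8 WwllCC=8 WwllCc=8 wwLlCC=4 wwLlCc=4 wwllCC=4 wwllCc=4
WWllCc hits 4/64; gcd=4; 4÷4/64÷4 = 1/16

P(WWllCc) = 1/16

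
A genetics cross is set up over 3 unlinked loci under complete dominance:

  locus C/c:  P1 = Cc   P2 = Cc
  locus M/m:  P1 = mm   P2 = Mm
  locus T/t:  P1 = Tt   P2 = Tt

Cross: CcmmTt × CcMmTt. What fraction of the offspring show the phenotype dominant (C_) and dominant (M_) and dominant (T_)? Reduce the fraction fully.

P(C_ M_ T_) = 9/32

CcmmTt gametes: CmT×2, Cmt×2, cmT×2, cmt×2
CcMmTt gametes: CMT×1, CMt×1, CmT×1, Cmt×1, cMT×1, cMt×1, cmT×1, cmt×1
CcmmTt×CcMmTt grid (8·8=64): CCMmTT=2 CCMmTt=4 CCMmtt=2 CCmmTT=2 CCmmTt=4 CCmmtt=2 CcMmTT=4 CcMmTt=8 CcMmtt=4 CcmmTT=4 CcmmTt=8 Ccmmtt=4 ccMmTT=2 ccMmTt=4 ccMmtt=2 ccmmTT=2 ccmmTt=4 ccmmtt=2
C_ M_ T_ hits 18/64; gcd=2; 18÷2/64÷2 = 9/32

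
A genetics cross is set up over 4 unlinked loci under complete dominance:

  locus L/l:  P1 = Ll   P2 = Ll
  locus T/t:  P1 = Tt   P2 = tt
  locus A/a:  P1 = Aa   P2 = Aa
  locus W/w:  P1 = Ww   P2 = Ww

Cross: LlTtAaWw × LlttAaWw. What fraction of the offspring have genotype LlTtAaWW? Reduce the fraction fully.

LlTtAaWw gametes: LTAW×1, LTAw×1, LTaW×1, LTaw×1, LtAW×1, LtAw×1, LtaW×1, Ltaw×1, lTAW×1, lTAw×1, lTaW×1, lTaw×1, ltAW×1, ltAw×1, ltaW×1, ltaw×1
LlttAaWw gametes: LtAW×2, LtAw×2, LtaW×2, Ltaw×2, ltAW×2, ltAw×2, ltaW×2, ltaw×2
LlTtAaWw×LlttAaWw grid (16·16=256): LLTtAAWW=2 LLTtAAWw=4 LLTtAAww=2 LLTtAaWW=4 LLTtAaWw=8 LLTtAaww=4 LLTtaaWW=2 LLTtaaWw=4 LLTtaaww=2 LLttAAWW=2 LLttAAWw=4 LLttAAww=2 LLttAaWW=4 LLttAaWw=8 LLttAaww=4 LLttaaWW=2 LLttaaWw=4 LLttaaww=2 LlTtAAWW=4 LlTtAAWw=8 LlTtAAww=4 LlTtAaWW=8 LlTtAaWw=16 LlTtAaww=8 LlTtaaWW=4 LlTtaaWw=8 LlTtaaww=4 LlttAAWW=4 LlttAAWw=8 LlttAAww=4 LlttAaWW=8 LlttAaWw=16 LlttAaww=8 LlttaaWW=4 LlttaaWw=8 Llttaaww=4 llTtAAWW=2 llTtAAWw=4 llTtAAww=2 llTtAaWW=4 llTtAaWw=8 llTtAaww=4 llTtaaWW=2 llTtaaWw=4 llTtaaww=2 llttAAWW=2 llttAAWw=4 llttAAww=2 llttAaWW=4 llttAaWw=8 llttAaww=4 llttaaWW=2 llttaaWw=4 llttaaww=2
LlTtAaWW hits 8/256; gcd=8; 8÷8/256÷8 = 1/32

P(LlTtAaWW) = 1/32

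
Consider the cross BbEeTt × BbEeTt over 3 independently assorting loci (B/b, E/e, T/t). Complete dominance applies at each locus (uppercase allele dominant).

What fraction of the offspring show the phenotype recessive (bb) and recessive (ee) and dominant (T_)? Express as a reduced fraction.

BbEeTt gametes: BET×1, BEt×1, BeT×1, Bet×1, bET×1, bEt×1, beT×1, bet×1
BbEeTt gametes: BET×1, BEt×1, BeT×1, Bet×1, bET×1, bEt×1, beT×1, bet×1
BbEeTt×BbEeTt grid (8·8=64): BBEETT=1 BBEETt=2 BBEEtt=1 BBEeTT=2 BBEeTt=4 BBEett=2 BBeeTT=1 BBeeTt=2 BBeett=1 BbEETT=2 BbEETt=4 BbEEtt=2 BbEeTT=4 BbEeTt=8 BbEett=4 BbeeTT=2 BbeeTt=4 Bbeett=2 bbEETT=1 bbEETt=2 bbEEtt=1 bbEeTT=2 bbEeTt=4 bbEett=2 bbeeTT=1 bbeeTt=2 bbeett=1
bb ee T_ hits 3/64; gcd=1; 3÷1/64÷1 = 3/64

P(bb ee T_) = 3/64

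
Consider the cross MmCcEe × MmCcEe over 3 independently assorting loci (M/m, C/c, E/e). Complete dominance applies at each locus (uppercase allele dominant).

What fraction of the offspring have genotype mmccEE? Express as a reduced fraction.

MmCcEe gametes: MCE×1, MCe×1, McE×1, Mce×1, mCE×1, mCe×1, mcE×1, mce×1
MmCcEe gametes: MCE×1, MCe×1, McE×1, Mce×1, mCE×1, mCe×1, mcE×1, mce×1
MmCcEe×MmCcEe grid (8·8=64): MMCCEE=1 MMCCEe=2 MMCCee=1 MMCcEE=2 MMCcEe=4 MMCcee=2 MMccEE=1 MMccEe=2 MMccee=1 MmCCEE=2 MmCCEe=4 MmCCee=2 MmCcEE=4 MmCcEe=8 MmCcee=4 MmccEE=2 MmccEe=4 Mmccee=2 mmCCEE=1 mmCCEe=2 mmCCee=1 mmCcEE=2 mmCcEe=4 mmCcee=2 mmccEE=1 mmccEe=2 mmccee=1
mmccEE hits 1/64; gcd=1; 1÷1/64÷1 = 1/64

P(mmccEE) = 1/64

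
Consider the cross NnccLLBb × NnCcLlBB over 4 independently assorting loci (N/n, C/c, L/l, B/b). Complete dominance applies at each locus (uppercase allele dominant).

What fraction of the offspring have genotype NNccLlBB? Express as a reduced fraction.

P(NNccLlBB) = 1/32

NnccLLBb gametes: NcLB×4, NcLb×4, ncLB×4, ncLb×4
NnCcLlBB gametes: NCLB×2, NClB×2, NcLB×2, NclB×2, nCLB×2, nClB×2, ncLB×2, nclB×2
NnccLLBb×NnCcLlBB grid (16·16=256): NNCcLLBB=8 NNCcLLBb=8 NNCcLlBB=8 NNCcLlBb=8 NNccLLBB=8 NNccLLBb=8 NNccLlBB=8 NNccLlBb=8 NnCcLLBB=16 NnCcLLBb=16 NnCcLlBB=16 NnCcLlBb=16 NnccLLBB=16 NnccLLBb=16 NnccLlBB=16 NnccLlBb=16 nnCcLLBB=8 nnCcLLBb=8 nnCcLlBB=8 nnCcLlBb=8 nnccLLBB=8 nnccLLBb=8 nnccLlBB=8 nnccLlBb=8
NNccLlBB hits 8/256; gcd=8; 8÷8/256÷8 = 1/32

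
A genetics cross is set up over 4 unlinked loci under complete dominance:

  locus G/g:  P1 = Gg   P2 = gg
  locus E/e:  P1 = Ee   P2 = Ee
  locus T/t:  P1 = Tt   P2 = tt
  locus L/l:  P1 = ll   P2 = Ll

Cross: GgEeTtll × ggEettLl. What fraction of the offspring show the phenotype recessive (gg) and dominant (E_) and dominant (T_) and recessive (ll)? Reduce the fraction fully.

P(gg E_ T_ ll) = 3/32

GgEeTtll gametes: GETl×2, GEtl×2, GeTl×2, Getl×2, gETl×2, gEtl×2, geTl×2, getl×2
ggEettLl gametes: gEtL×4, gEtl×4, getL×4, getl×4
GgEeTtll×ggEettLl grid (16·16=256): GgEETtLl=8 GgEETtll=8 GgEEttLl=8 GgEEttll=8 GgEeTtLl=16 GgEeTtll=16 GgEettLl=16 GgEettll=16 GgeeTtLl=8 GgeeTtll=8 GgeettLl=8 Ggeettll=8 ggEETtLl=8 ggEETtll=8 ggEEttLl=8 ggEEttll=8 ggEeTtLl=16 ggEeTtll=16 ggEettLl=16 ggEettll=16 ggeeTtLl=8 ggeeTtll=8 ggeettLl=8 ggeettll=8
gg E_ T_ ll hits 24/256; gcd=8; 24÷8/256÷8 = 3/32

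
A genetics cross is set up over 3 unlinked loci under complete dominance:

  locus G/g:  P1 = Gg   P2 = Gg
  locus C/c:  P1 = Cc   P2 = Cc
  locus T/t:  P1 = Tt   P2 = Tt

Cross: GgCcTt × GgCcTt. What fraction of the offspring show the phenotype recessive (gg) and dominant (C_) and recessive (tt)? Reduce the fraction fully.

P(gg C_ tt) = 3/64

GgCcTt gametes: GCT×1, GCt×1, GcT×1, Gct×1, gCT×1, gCt×1, gcT×1, gct×1
GgCcTt gametes: GCT×1, GCt×1, GcT×1, Gct×1, gCT×1, gCt×1, gcT×1, gct×1
GgCcTt×GgCcTt grid (8·8=64): GGCCTT=1 GGCCTt=2 GGCCtt=1 GGCcTT=2 GGCcTt=4 GGCctt=2 GGccTT=1 GGccTt=2 GGcctt=1 GgCCTT=2 GgCCTt=4 GgCCtt=2 GgCcTT=4 GgCcTt=8 GgCctt=4 GgccTT=2 GgccTt=4 Ggcctt=2 ggCCTT=1 ggCCTt=2 ggCCtt=1 ggCcTT=2 ggCcTt=4 ggCctt=2 ggccTT=1 ggccTt=2 ggcctt=1
gg C_ tt hits 3/64; gcd=1; 3÷1/64÷1 = 3/64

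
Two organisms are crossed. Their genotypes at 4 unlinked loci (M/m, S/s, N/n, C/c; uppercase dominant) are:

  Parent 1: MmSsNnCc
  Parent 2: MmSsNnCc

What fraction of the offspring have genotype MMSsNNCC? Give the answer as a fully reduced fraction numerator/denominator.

MmSsNnCc gametes: MSNC×1, MSNc×1, MSnC×1, MSnc×1, MsNC×1, MsNc×1, MsnC×1, Msnc×1, mSNC×1, mSNc×1, mSnC×1, mSnc×1, msNC×1, msNc×1, msnC×1, msnc×1
MmSsNnCc gametes: MSNC×1, MSNc×1, MSnC×1, MSnc×1, MsNC×1, MsNc×1, MsnC×1, Msnc×1, mSNC×1, mSNc×1, mSnC×1, mSnc×1, msNC×1, msNc×1, msnC×1, msnc×1
MmSsNnCc×MmSsNnCc grid (16·16=256): MMSSNNCC=1 MMSSNNCc=2 MMSSNNcc=1 MMSSNnCC=2 MMSSNnCc=4 MMSSNncc=2 MMSSnnCC=1 MMSSnnCc=2 MMSSnncc=1 MMSsNNCC=2 MMSsNNCc=4 MMSsNNcc=2 MMSsNnCC=4 MMSsNnCc=8 MMSsNncc=4 MMSsnnCC=2 MMSsnnCc=4 MMSsnncc=2 MMssNNCC=1 MMssNNCc=2 MMssNNcc=1 MMssNnCC=2 MMssNnCc=4 MMssNncc=2 MMssnnCC=1 MMssnnCc=2 MMssnncc=1 MmSSNNCC=2 MmSSNNCc=4 MmSSNNcc=2 MmSSNnCC=4 MmSSNnCc=8 MmSSNncc=4 MmSSnnCC=2 MmSSnnCc=4 MmSSnncc=2 MmSsNNCC=4 MmSsNNCc=8 MmSsNNcc=4 MmSsNnCC=8 MmSsNnCc=16 MmSsNncc=8 MmSsnnCC=4 MmSsnnCc=8 MmSsnncc=4 MmssNNCC=2 MmssNNCc=4 MmssNNcc=2 MmssNnCC=4 MmssNnCc=8 MmssNncc=4 MmssnnCC=2 MmssnnCc=4 Mmssnncc=2 mmSSNNCC=1 mmSSNNCc=2 mmSSNNcc=1 mmSSNnCC=2 mmSSNnCc=4 mmSSNncc=2 mmSSnnCC=1 mmSSnnCc=2 mmSSnncc=1 mmSsNNCC=2 mmSsNNCc=4 mmSsNNcc=2 mmSsNnCC=4 mmSsNnCc=8 mmSsNncc=4 mmSsnnCC=2 mmSsnnCc=4 mmSsnncc=2 mmssNNCC=1 mmssNNCc=2 mmssNNcc=1 mmssNnCC=2 mmssNnCc=4 mmssNncc=2 mmssnnCC=1 mmssnnCc=2 mmssnncc=1
MMSsNNCC hits 2/256; gcd=2; 2÷2/256÷2 = 1/128

P(MMSsNNCC) = 1/128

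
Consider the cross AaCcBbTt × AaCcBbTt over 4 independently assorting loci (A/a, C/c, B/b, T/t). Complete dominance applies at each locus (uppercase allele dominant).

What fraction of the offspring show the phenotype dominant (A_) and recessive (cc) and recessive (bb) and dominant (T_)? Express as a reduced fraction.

AaCcBbTt gametes: ACBT×1, ACBt×1, ACbT×1, ACbt×1, AcBT×1, AcBt×1, AcbT×1, Acbt×1, aCBT×1, aCBt×1, aCbT×1, aCbt×1, acBT×1, acBt×1, acbT×1, acbt×1
AaCcBbTt gametes: ACBT×1, ACBt×1, ACbT×1, ACbt×1, AcBT×1, AcBt×1, AcbT×1, Acbt×1, aCBT×1, aCBt×1, aCbT×1, aCbt×1, acBT×1, acBt×1, acbT×1, acbt×1
AaCcBbTt×AaCcBbTt grid (16·16=256): AACCBBTT=1 AACCBBTt=2 AACCBBtt=1 AACCBbTT=2 AACCBbTt=4 AACCBbtt=2 AACCbbTT=1 AACCbbTt=2 AACCbbtt=1 AACcBBTT=2 AACcBBTt=4 AACcBBtt=2 AACcBbTT=4 AACcBbTt=8 AACcBbtt=4 AACcbbTT=2 AACcbbTt=4 AACcbbtt=2 AAccBBTT=1 AAccBBTt=2 AAccBBtt=1 AAccBbTT=2 AAccBbTt=4 AAccBbtt=2 AAccbbTT=1 AAccbbTt=2 AAccbbtt=1 AaCCBBTT=2 AaCCBBTt=4 AaCCBBtt=2 AaCCBbTT=4 AaCCBbTt=8 AaCCBbtt=4 AaCCbbTT=2 AaCCbbTt=4 AaCCbbtt=2 AaCcBBTT=4 AaCcBBTt=8 AaCcBBtt=4 AaCcBbTT=8 AaCcBbTt=16 AaCcBbtt=8 AaCcbbTT=4 AaCcbbTt=8 AaCcbbtt=4 AaccBBTT=2 AaccBBTt=4 AaccBBtt=2 AaccBbTT=4 AaccBbTt=8 AaccBbtt=4 AaccbbTT=2 AaccbbTt=4 Aaccbbtt=2 aaCCBBTT=1 aaCCBBTt=2 aaCCBBtt=1 aaCCBbTT=2 aaCCBbTt=4 aaCCBbtt=2 aaCCbbTT=1 aaCCbbTt=2 aaCCbbtt=1 aaCcBBTT=2 aaCcBBTt=4 aaCcBBtt=2 aaCcBbTT=4 aaCcBbTt=8 aaCcBbtt=4 aaCcbbTT=2 aaCcbbTt=4 aaCcbbtt=2 aaccBBTT=1 aaccBBTt=2 aaccBBtt=1 aaccBbTT=2 aaccBbTt=4 aaccBbtt=2 aaccbbTT=1 aaccbbTt=2 aaccbbtt=1
A_ cc bb T_ hits 9/256; gcd=1; 9÷1/256÷1 = 9/256

P(A_ cc bb T_) = 9/256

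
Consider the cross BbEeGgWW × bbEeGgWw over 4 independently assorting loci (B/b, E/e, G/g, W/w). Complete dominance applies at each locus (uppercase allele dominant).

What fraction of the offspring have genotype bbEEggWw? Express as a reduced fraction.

BbEeGgWW gametes: BEGW×2, BEgW×2, BeGW×2, BegW×2, bEGW×2, bEgW×2, beGW×2, begW×2
bbEeGgWw gametes: bEGW×2, bEGw×2, bEgW×2, bEgw×2, beGW×2, beGw×2, begW×2, begw×2
BbEeGgWW×bbEeGgWw grid (16·16=256): BbEEGGWW=4 BbEEGGWw=4 BbEEGgWW=8 BbEEGgWw=8 BbEEggWW=4 BbEEggWw=4 BbEeGGWW=8 BbEeGGWw=8 BbEeGgWW=16 BbEeGgWw=16 BbEeggWW=8 BbEeggWw=8 BbeeGGWW=4 BbeeGGWw=4 BbeeGgWW=8 BbeeGgWw=8 BbeeggWW=4 BbeeggWw=4 bbEEGGWW=4 bbEEGGWw=4 bbEEGgWW=8 bbEEGgWw=8 bbEEggWW=4 bbEEggWw=4 bbEeGGWW=8 bbEeGGWw=8 bbEeGgWW=16 bbEeGgWw=16 bbEeggWW=8 bbEeggWw=8 bbeeGGWW=4 bbeeGGWw=4 bbeeGgWW=8 bbeeGgWw=8 bbeeggWW=4 bbeeggWw=4
bbEEggWw hits 4/256; gcd=4; 4÷4/256÷4 = 1/64

P(bbEEggWw) = 1/64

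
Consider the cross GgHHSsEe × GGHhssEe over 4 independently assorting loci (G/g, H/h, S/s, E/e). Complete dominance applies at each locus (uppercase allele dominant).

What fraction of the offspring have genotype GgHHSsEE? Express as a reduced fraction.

P(GgHHSsEE) = 1/32

GgHHSsEe gametes: GHSE×2, GHSe×2, GHsE×2, GHse×2, gHSE×2, gHSe×2, gHsE×2, gHse×2
GGHhssEe gametes: GHsE×4, GHse×4, GhsE×4, Ghse×4
GgHHSsEe×GGHhssEe grid (16·16=256): GGHHSsEE=8 GGHHSsEe=16 GGHHSsee=8 GGHHssEE=8 GGHHssEe=16 GGHHssee=8 GGHhSsEE=8 GGHhSsEe=16 GGHhSsee=8 GGHhssEE=8 GGHhssEe=16 GGHhssee=8 GgHHSsEE=8 GgHHSsEe=16 GgHHSsee=8 GgHHssEE=8 GgHHssEe=16 GgHHssee=8 GgHhSsEE=8 GgHhSsEe=16 GgHhSsee=8 GgHhssEE=8 GgHhssEe=16 GgHhssee=8
GgHHSsEE hits 8/256; gcd=8; 8÷8/256÷8 = 1/32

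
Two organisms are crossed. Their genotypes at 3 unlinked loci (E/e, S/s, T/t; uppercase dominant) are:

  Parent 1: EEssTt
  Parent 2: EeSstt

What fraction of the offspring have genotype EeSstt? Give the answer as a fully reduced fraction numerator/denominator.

EEssTt gametes: EsT×4, Est×4
EeSstt gametes: ESt×2, Est×2, eSt×2, est×2
EEssTt×EeSstt grid (8·8=64): EESsTt=8 EESstt=8 EEssTt=8 EEsstt=8 EeSsTt=8 EeSstt=8 EessTt=8 Eesstt=8
EeSstt hits 8/64; gcd=8; 8÷8/64÷8 = 1/8

P(EeSstt) = 1/8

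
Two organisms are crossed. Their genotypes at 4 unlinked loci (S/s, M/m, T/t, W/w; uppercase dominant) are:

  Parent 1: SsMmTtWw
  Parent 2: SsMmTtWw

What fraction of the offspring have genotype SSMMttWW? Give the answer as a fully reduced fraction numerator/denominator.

SsMmTtWw gametes: SMTW×1, SMTw×1, SMtW×1, SMtw×1, SmTW×1, SmTw×1, SmtW×1, Smtw×1, sMTW×1, sMTw×1, sMtW×1, sMtw×1, smTW×1, smTw×1, smtW×1, smtw×1
SsMmTtWw gametes: SMTW×1, SMTw×1, SMtW×1, SMtw×1, SmTW×1, SmTw×1, SmtW×1, Smtw×1, sMTW×1, sMTw×1, sMtW×1, sMtw×1, smTW×1, smTw×1, smtW×1, smtw×1
SsMmTtWw×SsMmTtWw grid (16·16=256): SSMMTTWW=1 SSMMTTWw=2 SSMMTTww=1 SSMMTtWW=2 SSMMTtWw=4 SSMMTtww=2 SSMMttWW=1 SSMMttWw=2 SSMMttww=1 SSMmTTWW=2 SSMmTTWw=4 SSMmTTww=2 SSMmTtWW=4 SSMmTtWw=8 SSMmTtww=4 SSMmttWW=2 SSMmttWw=4 SSMmttww=2 SSmmTTWW=1 SSmmTTWw=2 SSmmTTww=1 SSmmTtWW=2 SSmmTtWw=4 SSmmTtww=2 SSmmttWW=1 SSmmttWw=2 SSmmttww=1 SsMMTTWW=2 SsMMTTWw=4 SsMMTTww=2 SsMMTtWW=4 SsMMTtWw=8 SsMMTtww=4 SsMMttWW=2 SsMMttWw=4 SsMMttww=2 SsMmTTWW=4 SsMmTTWw=8 SsMmTTww=4 SsMmTtWW=8 SsMmTtWw=16 SsMmTtww=8 SsMmttWW=4 SsMmttWw=8 SsMmttww=4 SsmmTTWW=2 SsmmTTWw=4 SsmmTTww=2 SsmmTtWW=4 SsmmTtWw=8 SsmmTtww=4 SsmmttWW=2 SsmmttWw=4 Ssmmttww=2 ssMMTTWW=1 ssMMTTWw=2 ssMMTTww=1 ssMMTtWW=2 ssMMTtWw=4 ssMMTtww=2 ssMMttWW=1 ssMMttWw=2 ssMMttww=1 ssMmTTWW=2 ssMmTTWw=4 ssMmTTww=2 ssMmTtWW=4 ssMmTtWw=8 ssMmTtww=4 ssMmttWW=2 ssMmttWw=4 ssMmttww=2 ssmmTTWW=1 ssmmTTWw=2 ssmmTTww=1 ssmmTtWW=2 ssmmTtWw=4 ssmmTtww=2 ssmmttWW=1 ssmmttWw=2 ssmmttww=1
SSMMttWW hits 1/256; gcd=1; 1÷1/256÷1 = 1/256

P(SSMMttWW) = 1/256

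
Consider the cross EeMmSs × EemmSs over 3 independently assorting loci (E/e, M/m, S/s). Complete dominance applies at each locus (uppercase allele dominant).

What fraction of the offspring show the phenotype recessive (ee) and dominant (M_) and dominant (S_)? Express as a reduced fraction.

P(ee M_ S_) = 3/32

EeMmSs gametes: EMS×1, EMs×1, EmS×1, Ems×1, eMS×1, eMs×1, emS×1, ems×1
EemmSs gametes: EmS×2, Ems×2, emS×2, ems×2
EeMmSs×EemmSs grid (8·8=64): EEMmSS=2 EEMmSs=4 EEMmss=2 EEmmSS=2 EEmmSs=4 EEmmss=2 EeMmSS=4 EeMmSs=8 EeMmss=4 EemmSS=4 EemmSs=8 Eemmss=4 eeMmSS=2 eeMmSs=4 eeMmss=2 eemmSS=2 eemmSs=4 eemmss=2
ee M_ S_ hits 6/64; gcd=2; 6÷2/64÷2 = 3/32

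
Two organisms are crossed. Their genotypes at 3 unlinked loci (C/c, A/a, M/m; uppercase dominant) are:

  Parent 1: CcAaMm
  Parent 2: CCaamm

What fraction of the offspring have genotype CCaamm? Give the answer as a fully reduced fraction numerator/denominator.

P(CCaamm) = 1/8

CcAaMm gametes: CAM×1, CAm×1, CaM×1, Cam×1, cAM×1, cAm×1, caM×1, cam×1
CCaamm gametes: Cam×8
CcAaMm×CCaamm grid (8·8=64): CCAaMm=8 CCAamm=8 CCaaMm=8 CCaamm=8 CcAaMm=8 CcAamm=8 CcaaMm=8 Ccaamm=8
CCaamm hits 8/64; gcd=8; 8÷8/64÷8 = 1/8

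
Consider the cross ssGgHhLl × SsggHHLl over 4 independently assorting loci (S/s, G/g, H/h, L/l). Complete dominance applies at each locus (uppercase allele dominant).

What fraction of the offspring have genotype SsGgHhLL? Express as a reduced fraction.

P(SsGgHhLL) = 1/32

ssGgHhLl gametes: sGHL×2, sGHl×2, sGhL×2, sGhl×2, sgHL×2, sgHl×2, sghL×2, sghl×2
SsggHHLl gametes: SgHL×4, SgHl×4, sgHL×4, sgHl×4
ssGgHhLl×SsggHHLl grid (16·16=256): SsGgHHLL=8 SsGgHHLl=16 SsGgHHll=8 SsGgHhLL=8 SsGgHhLl=16 SsGgHhll=8 SsggHHLL=8 SsggHHLl=16 SsggHHll=8 SsggHhLL=8 SsggHhLl=16 SsggHhll=8 ssGgHHLL=8 ssGgHHLl=16 ssGgHHll=8 ssGgHhLL=8 ssGgHhLl=16 ssGgHhll=8 ssggHHLL=8 ssggHHLl=16 ssggHHll=8 ssggHhLL=8 ssggHhLl=16 ssggHhll=8
SsGgHhLL hits 8/256; gcd=8; 8÷8/256÷8 = 1/32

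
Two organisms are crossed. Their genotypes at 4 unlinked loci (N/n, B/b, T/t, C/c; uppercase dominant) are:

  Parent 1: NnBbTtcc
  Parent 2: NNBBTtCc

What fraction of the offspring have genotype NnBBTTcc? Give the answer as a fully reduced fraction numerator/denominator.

NnBbTtcc gametes: NBTc×2, NBtc×2, NbTc×2, Nbtc×2, nBTc×2, nBtc×2, nbTc×2, nbtc×2
NNBBTtCc gametes: NBTC×4, NBTc×4, NBtC×4, NBtc×4
NnBbTtcc×NNBBTtCc grid (16·16=256): NNBBTTCc=8 NNBBTTcc=8 NNBBTtCc=16 NNBBTtcc=16 NNBBttCc=8 NNBBttcc=8 NNBbTTCc=8 NNBbTTcc=8 NNBbTtCc=16 NNBbTtcc=16 NNBbttCc=8 NNBbttcc=8 NnBBTTCc=8 NnBBTTcc=8 NnBBTtCc=16 NnBBTtcc=16 NnBBttCc=8 NnBBttcc=8 NnBbTTCc=8 NnBbTTcc=8 NnBbTtCc=16 NnBbTtcc=16 NnBbttCc=8 NnBbttcc=8
NnBBTTcc hits 8/256; gcd=8; 8÷8/256÷8 = 1/32

P(NnBBTTcc) = 1/32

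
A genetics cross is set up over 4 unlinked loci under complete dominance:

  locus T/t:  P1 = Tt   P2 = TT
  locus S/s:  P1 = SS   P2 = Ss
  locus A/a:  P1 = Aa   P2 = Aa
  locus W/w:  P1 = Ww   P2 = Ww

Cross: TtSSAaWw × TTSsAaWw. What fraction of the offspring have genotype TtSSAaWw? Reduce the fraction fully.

P(TtSSAaWw) = 1/16

TtSSAaWw gametes: TSAW×2, TSAw×2, TSaW×2, TSaw×2, tSAW×2, tSAw×2, tSaW×2, tSaw×2
TTSsAaWw gametes: TSAW×2, TSAw×2, TSaW×2, TSaw×2, TsAW×2, TsAw×2, TsaW×2, Tsaw×2
TtSSAaWw×TTSsAaWw grid (16·16=256): TTSSAAWW=4 TTSSAAWw=8 TTSSAAww=4 TTSSAaWW=8 TTSSAaWw=16 TTSSAaww=8 TTSSaaWW=4 TTSSaaWw=8 TTSSaaww=4 TTSsAAWW=4 TTSsAAWw=8 TTSsAAww=4 TTSsAaWW=8 TTSsAaWw=16 TTSsAaww=8 TTSsaaWW=4 TTSsaaWw=8 TTSsaaww=4 TtSSAAWW=4 TtSSAAWw=8 TtSSAAww=4 TtSSAaWW=8 TtSSAaWw=16 TtSSAaww=8 TtSSaaWW=4 TtSSaaWw=8 TtSSaaww=4 TtSsAAWW=4 TtSsAAWw=8 TtSsAAww=4 TtSsAaWW=8 TtSsAaWw=16 TtSsAaww=8 TtSsaaWW=4 TtSsaaWw=8 TtSsaaww=4
TtSSAaWw hits 16/256; gcd=16; 16÷16/256÷16 = 1/16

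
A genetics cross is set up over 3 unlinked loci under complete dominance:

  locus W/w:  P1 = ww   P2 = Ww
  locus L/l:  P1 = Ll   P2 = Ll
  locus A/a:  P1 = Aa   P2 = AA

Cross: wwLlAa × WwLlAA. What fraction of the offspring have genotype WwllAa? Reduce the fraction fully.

wwLlAa gametes: wLA×2, wLa×2, wlA×2, wla×2
WwLlAA gametes: WLA×2, WlA×2, wLA×2, wlA×2
wwLlAa×WwLlAA grid (8·8=64): WwLLAA=4 WwLLAa=4 WwLlAA=8 WwLlAa=8 WwllAA=4 WwllAa=4 wwLLAA=4 wwLLAa=4 wwLlAA=8 wwLlAa=8 wwllAA=4 wwllAa=4
WwllAa hits 4/64; gcd=4; 4÷4/64÷4 = 1/16

P(WwllAa) = 1/16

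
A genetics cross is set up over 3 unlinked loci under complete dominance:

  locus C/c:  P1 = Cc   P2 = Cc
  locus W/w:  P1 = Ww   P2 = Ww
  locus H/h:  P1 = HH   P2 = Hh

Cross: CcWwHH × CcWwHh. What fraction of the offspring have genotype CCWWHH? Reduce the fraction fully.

P(CCWWHH) = 1/32

CcWwHH gametes: CWH×2, CwH×2, cWH×2, cwH×2
CcWwHh gametes: CWH×1, CWh×1, CwH×1, Cwh×1, cWH×1, cWh×1, cwH×1, cwh×1
CcWwHH×CcWwHh grid (8·8=64): CCWWHH=2 CCWWHh=2 CCWwHH=4 CCWwHh=4 CCwwHH=2 CCwwHh=2 CcWWHH=4 CcWWHh=4 CcWwHH=8 CcWwHh=8 CcwwHH=4 CcwwHh=4 ccWWHH=2 ccWWHh=2 ccWwHH=4 ccWwHh=4 ccwwHH=2 ccwwHh=2
CCWWHH hits 2/64; gcd=2; 2÷2/64÷2 = 1/32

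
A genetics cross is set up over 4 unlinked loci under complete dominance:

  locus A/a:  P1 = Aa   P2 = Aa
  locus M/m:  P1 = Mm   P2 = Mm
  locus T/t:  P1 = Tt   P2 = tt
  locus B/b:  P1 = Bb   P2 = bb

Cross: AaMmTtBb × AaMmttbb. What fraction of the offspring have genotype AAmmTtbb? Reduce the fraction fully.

AaMmTtBb gametes: AMTB×1, AMTb×1, AMtB×1, AMtb×1, AmTB×1, AmTb×1, AmtB×1, Amtb×1, aMTB×1, aMTb×1, aMtB×1, aMtb×1, amTB×1, amTb×1, amtB×1, amtb×1
AaMmttbb gametes: AMtb×4, Amtb×4, aMtb×4, amtb×4
AaMmTtBb×AaMmttbb grid (16·16=256): AAMMTtBb=4 AAMMTtbb=4 AAMMttBb=4 AAMMttbb=4 AAMmTtBb=8 AAMmTtbb=8 AAMmttBb=8 AAMmttbb=8 AAmmTtBb=4 AAmmTtbb=4 AAmmttBb=4 AAmmttbb=4 AaMMTtBb=8 AaMMTtbb=8 AaMMttBb=8 AaMMttbb=8 AaMmTtBb=16 AaMmTtbb=16 AaMmttBb=16 AaMmttbb=16 AammTtBb=8 AammTtbb=8 AammttBb=8 Aammttbb=8 aaMMTtBb=4 aaMMTtbb=4 aaMMttBb=4 aaMMttbb=4 aaMmTtBb=8 aaMmTtbb=8 aaMmttBb=8 aaMmttbb=8 aammTtBb=4 aammTtbb=4 aammttBb=4 aammttbb=4
AAmmTtbb hits 4/256; gcd=4; 4÷4/256÷4 = 1/64

P(AAmmTtbb) = 1/64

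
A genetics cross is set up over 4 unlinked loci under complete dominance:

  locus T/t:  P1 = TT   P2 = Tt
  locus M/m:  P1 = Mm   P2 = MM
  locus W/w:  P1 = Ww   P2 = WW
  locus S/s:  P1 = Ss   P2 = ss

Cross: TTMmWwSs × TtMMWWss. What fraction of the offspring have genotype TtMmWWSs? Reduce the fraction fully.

P(TtMmWWSs) = 1/16

TTMmWwSs gametes: TMWS×2, TMWs×2, TMwS×2, TMws×2, TmWS×2, TmWs×2, TmwS×2, Tmws×2
TtMMWWss gametes: TMWs×8, tMWs×8
TTMmWwSs×TtMMWWss grid (16·16=256): TTMMWWSs=16 TTMMWWss=16 TTMMWwSs=16 TTMMWwss=16 TTMmWWSs=16 TTMmWWss=16 TTMmWwSs=16 TTMmWwss=16 TtMMWWSs=16 TtMMWWss=16 TtMMWwSs=16 TtMMWwss=16 TtMmWWSs=16 TtMmWWss=16 TtMmWwSs=16 TtMmWwss=16
TtMmWWSs hits 16/256; gcd=16; 16÷16/256÷16 = 1/16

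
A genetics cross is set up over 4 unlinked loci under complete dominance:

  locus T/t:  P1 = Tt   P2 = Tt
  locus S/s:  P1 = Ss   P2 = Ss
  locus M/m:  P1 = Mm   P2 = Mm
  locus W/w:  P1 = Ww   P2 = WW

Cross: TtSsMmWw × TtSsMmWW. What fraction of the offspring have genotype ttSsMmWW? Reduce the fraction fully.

TtSsMmWw gametes: TSMW×1, TSMw×1, TSmW×1, TSmw×1, TsMW×1, TsMw×1, TsmW×1, Tsmw×1, tSMW×1, tSMw×1, tSmW×1, tSmw×1, tsMW×1, tsMw×1, tsmW×1, tsmw×1
TtSsMmWW gametes: TSMW×2, TSmW×2, TsMW×2, TsmW×2, tSMW×2, tSmW×2, tsMW×2, tsmW×2
TtSsMmWw×TtSsMmWW grid (16·16=256): TTSSMMWW=2 TTSSMMWw=2 TTSSMmWW=4 TTSSMmWw=4 TTSSmmWW=2 TTSSmmWw=2 TTSsMMWW=4 TTSsMMWw=4 TTSsMmWW=8 TTSsMmWw=8 TTSsmmWW=4 TTSsmmWw=4 TTssMMWW=2 TTssMMWw=2 TTssMmWW=4 TTssMmWw=4 TTssmmWW=2 TTssmmWw=2 TtSSMMWW=4 TtSSMMWw=4 TtSSMmWW=8 TtSSMmWw=8 TtSSmmWW=4 TtSSmmWw=4 TtSsMMWW=8 TtSsMMWw=8 TtSsMmWW=16 TtSsMmWw=16 TtSsmmWW=8 TtSsmmWw=8 TtssMMWW=4 TtssMMWw=4 TtssMmWW=8 TtssMmWw=8 TtssmmWW=4 TtssmmWw=4 ttSSMMWW=2 ttSSMMWw=2 ttSSMmWW=4 ttSSMmWw=4 ttSSmmWW=2 ttSSmmWw=2 ttSsMMWW=4 ttSsMMWw=4 ttSsMmWW=8 ttSsMmWw=8 ttSsmmWW=4 ttSsmmWw=4 ttssMMWW=2 ttssMMWw=2 ttssMmWW=4 ttssMmWw=4 ttssmmWW=2 ttssmmWw=2
ttSsMmWW hits 8/256; gcd=8; 8÷8/256÷8 = 1/32

P(ttSsMmWW) = 1/32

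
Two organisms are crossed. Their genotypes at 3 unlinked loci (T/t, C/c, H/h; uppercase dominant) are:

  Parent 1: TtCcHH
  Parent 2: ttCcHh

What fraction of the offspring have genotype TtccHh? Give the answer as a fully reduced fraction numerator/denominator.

P(TtccHh) = 1/16

TtCcHH gametes: TCH×2, TcH×2, tCH×2, tcH×2
ttCcHh gametes: tCH×2, tCh×2, tcH×2, tch×2
TtCcHH×ttCcHh grid (8·8=64): TtCCHH=4 TtCCHh=4 TtCcHH=8 TtCcHh=8 TtccHH=4 TtccHh=4 ttCCHH=4 ttCCHh=4 ttCcHH=8 ttCcHh=8 ttccHH=4 ttccHh=4
TtccHh hits 4/64; gcd=4; 4÷4/64÷4 = 1/16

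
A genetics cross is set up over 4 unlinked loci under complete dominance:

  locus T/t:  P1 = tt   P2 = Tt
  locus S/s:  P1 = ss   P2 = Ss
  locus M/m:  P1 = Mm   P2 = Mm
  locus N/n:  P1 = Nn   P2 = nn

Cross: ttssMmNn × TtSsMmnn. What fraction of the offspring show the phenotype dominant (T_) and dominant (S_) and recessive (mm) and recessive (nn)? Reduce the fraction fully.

ttssMmNn gametes: tsMN×4, tsMn×4, tsmN×4, tsmn×4
TtSsMmnn gametes: TSMn×2, TSmn×2, TsMn×2, Tsmn×2, tSMn×2, tSmn×2, tsMn×2, tsmn×2
ttssMmNn×TtSsMmnn grid (16·16=256): TtSsMMNn=8 TtSsMMnn=8 TtSsMmNn=16 TtSsMmnn=16 TtSsmmNn=8 TtSsmmnn=8 TtssMMNn=8 TtssMMnn=8 TtssMmNn=16 TtssMmnn=16 TtssmmNn=8 Ttssmmnn=8 ttSsMMNn=8 ttSsMMnn=8 ttSsMmNn=16 ttSsMmnn=16 ttSsmmNn=8 ttSsmmnn=8 ttssMMNn=8 ttssMMnn=8 ttssMmNn=16 ttssMmnn=16 ttssmmNn=8 ttssmmnn=8
T_ S_ mm nn hits 8/256; gcd=8; 8÷8/256÷8 = 1/32

P(T_ S_ mm nn) = 1/32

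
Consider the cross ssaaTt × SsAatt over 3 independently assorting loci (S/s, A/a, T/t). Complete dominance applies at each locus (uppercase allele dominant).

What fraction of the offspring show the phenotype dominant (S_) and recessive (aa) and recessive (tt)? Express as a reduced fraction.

ssaaTt gametes: saT×4, sat×4
SsAatt gametes: SAt×2, Sat×2, sAt×2, sat×2
ssaaTt×SsAatt grid (8·8=64): SsAaTt=8 SsAatt=8 SsaaTt=8 Ssaatt=8 ssAaTt=8 ssAatt=8 ssaaTt=8 ssaatt=8
S_ aa tt hits 8/64; gcd=8; 8÷8/64÷8 = 1/8

P(S_ aa tt) = 1/8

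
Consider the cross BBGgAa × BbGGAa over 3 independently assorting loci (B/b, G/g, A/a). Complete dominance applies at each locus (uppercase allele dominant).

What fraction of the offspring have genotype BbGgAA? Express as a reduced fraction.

BBGgAa gametes: BGA×2, BGa×2, BgA×2, Bga×2
BbGGAa gametes: BGA×2, BGa×2, bGA×2, bGa×2
BBGgAa×BbGGAa grid (8·8=64): BBGGAA=4 BBGGAa=8 BBGGaa=4 BBGgAA=4 BBGgAa=8 BBGgaa=4 BbGGAA=4 BbGGAa=8 BbGGaa=4 BbGgAA=4 BbGgAa=8 BbGgaa=4
BbGgAA hits 4/64; gcd=4; 4÷4/64÷4 = 1/16

P(BbGgAA) = 1/16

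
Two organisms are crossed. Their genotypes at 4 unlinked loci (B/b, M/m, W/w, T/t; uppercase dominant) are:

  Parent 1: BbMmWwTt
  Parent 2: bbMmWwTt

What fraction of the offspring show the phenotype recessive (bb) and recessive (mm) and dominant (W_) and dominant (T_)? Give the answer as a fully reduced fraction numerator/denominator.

BbMmWwTt gametes: BMWT×1, BMWt×1, BMwT×1, BMwt×1, BmWT×1, BmWt×1, BmwT×1, Bmwt×1, bMWT×1, bMWt×1, bMwT×1, bMwt×1, bmWT×1, bmWt×1, bmwT×1, bmwt×1
bbMmWwTt gametes: bMWT×2, bMWt×2, bMwT×2, bMwt×2, bmWT×2, bmWt×2, bmwT×2, bmwt×2
BbMmWwTt×bbMmWwTt grid (16·16=256): BbMMWWTT=2 BbMMWWTt=4 BbMMWWtt=2 BbMMWwTT=4 BbMMWwTt=8 BbMMWwtt=4 BbMMwwTT=2 BbMMwwTt=4 BbMMwwtt=2 BbMmWWTT=4 BbMmWWTt=8 BbMmWWtt=4 BbMmWwTT=8 BbMmWwTt=16 BbMmWwtt=8 BbMmwwTT=4 BbMmwwTt=8 BbMmwwtt=4 BbmmWWTT=2 BbmmWWTt=4 BbmmWWtt=2 BbmmWwTT=4 BbmmWwTt=8 BbmmWwtt=4 BbmmwwTT=2 BbmmwwTt=4 Bbmmwwtt=2 bbMMWWTT=2 bbMMWWTt=4 bbMMWWtt=2 bbMMWwTT=4 bbMMWwTt=8 bbMMWwtt=4 bbMMwwTT=2 bbMMwwTt=4 bbMMwwtt=2 bbMmWWTT=4 bbMmWWTt=8 bbMmWWtt=4 bbMmWwTT=8 bbMmWwTt=16 bbMmWwtt=8 bbMmwwTT=4 bbMmwwTt=8 bbMmwwtt=4 bbmmWWTT=2 bbmmWWTt=4 bbmmWWtt=2 bbmmWwTT=4 bbmmWwTt=8 bbmmWwtt=4 bbmmwwTT=2 bbmmwwTt=4 bbmmwwtt=2
bb mm W_ T_ hits 18/256; gcd=2; 18÷2/256÷2 = 9/128

P(bb mm W_ T_) = 9/128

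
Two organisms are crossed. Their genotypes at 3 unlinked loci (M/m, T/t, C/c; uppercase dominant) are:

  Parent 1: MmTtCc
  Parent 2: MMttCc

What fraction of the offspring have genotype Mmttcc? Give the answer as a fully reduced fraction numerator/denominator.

P(Mmttcc) = 1/16

MmTtCc gametes: MTC×1, MTc×1, MtC×1, Mtc×1, mTC×1, mTc×1, mtC×1, mtc×1
MMttCc gametes: MtC×4, Mtc×4
MmTtCc×MMttCc grid (8·8=64): MMTtCC=4 MMTtCc=8 MMTtcc=4 MMttCC=4 MMttCc=8 MMttcc=4 MmTtCC=4 MmTtCc=8 MmTtcc=4 MmttCC=4 MmttCc=8 Mmttcc=4
Mmttcc hits 4/64; gcd=4; 4÷4/64÷4 = 1/16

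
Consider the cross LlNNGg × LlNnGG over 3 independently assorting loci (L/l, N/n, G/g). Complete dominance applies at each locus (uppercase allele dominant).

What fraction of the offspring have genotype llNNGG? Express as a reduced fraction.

P(llNNGG) = 1/16

LlNNGg gametes: LNG×2, LNg×2, lNG×2, lNg×2
LlNnGG gametes: LNG×2, LnG×2, lNG×2, lnG×2
LlNNGg×LlNnGG grid (8·8=64): LLNNGG=4 LLNNGg=4 LLNnGG=4 LLNnGg=4 LlNNGG=8 LlNNGg=8 LlNnGG=8 LlNnGg=8 llNNGG=4 llNNGg=4 llNnGG=4 llNnGg=4
llNNGG hits 4/64; gcd=4; 4÷4/64÷4 = 1/16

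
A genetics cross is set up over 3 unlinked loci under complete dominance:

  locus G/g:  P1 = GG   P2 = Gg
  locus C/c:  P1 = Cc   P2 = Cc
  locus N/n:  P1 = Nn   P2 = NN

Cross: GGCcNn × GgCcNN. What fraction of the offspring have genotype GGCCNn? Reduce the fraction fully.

P(GGCCNn) = 1/16

GGCcNn gametes: GCN×2, GCn×2, GcN×2, Gcn×2
GgCcNN gametes: GCN×2, GcN×2, gCN×2, gcN×2
GGCcNn×GgCcNN grid (8·8=64): GGCCNN=4 GGCCNn=4 GGCcNN=8 GGCcNn=8 GGccNN=4 GGccNn=4 GgCCNN=4 GgCCNn=4 GgCcNN=8 GgCcNn=8 GgccNN=4 GgccNn=4
GGCCNn hits 4/64; gcd=4; 4÷4/64÷4 = 1/16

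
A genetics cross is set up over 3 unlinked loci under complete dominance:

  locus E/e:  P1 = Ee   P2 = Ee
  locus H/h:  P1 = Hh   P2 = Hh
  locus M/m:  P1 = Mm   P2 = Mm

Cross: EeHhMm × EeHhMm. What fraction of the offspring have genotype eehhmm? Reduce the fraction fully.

P(eehhmm) = 1/64

EeHhMm gametes: EHM×1, EHm×1, EhM×1, Ehm×1, eHM×1, eHm×1, ehM×1, ehm×1
EeHhMm gametes: EHM×1, EHm×1, EhM×1, Ehm×1, eHM×1, eHm×1, ehM×1, ehm×1
EeHhMm×EeHhMm grid (8·8=64): EEHHMM=1 EEHHMm=2 EEHHmm=1 EEHhMM=2 EEHhMm=4 EEHhmm=2 EEhhMM=1 EEhhMm=2 EEhhmm=1 EeHHMM=2 EeHHMm=4 EeHHmm=2 EeHhMM=4 EeHhMm=8 EeHhmm=4 EehhMM=2 EehhMm=4 Eehhmm=2 eeHHMM=1 eeHHMm=2 eeHHmm=1 eeHhMM=2 eeHhMm=4 eeHhmm=2 eehhMM=1 eehhMm=2 eehhmm=1
eehhmm hits 1/64; gcd=1; 1÷1/64÷1 = 1/64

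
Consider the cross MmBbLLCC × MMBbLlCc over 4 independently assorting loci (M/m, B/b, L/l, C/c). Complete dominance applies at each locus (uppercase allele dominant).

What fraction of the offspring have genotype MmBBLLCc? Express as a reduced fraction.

MmBbLLCC gametes: MBLC×4, MbLC×4, mBLC×4, mbLC×4
MMBbLlCc gametes: MBLC×2, MBLc×2, MBlC×2, MBlc×2, MbLC×2, MbLc×2, MblC×2, Mblc×2
MmBbLLCC×MMBbLlCc grid (16·16=256): MMBBLLCC=8 MMBBLLCc=8 MMBBLlCC=8 MMBBLlCc=8 MMBbLLCC=16 MMBbLLCc=16 MMBbLlCC=16 MMBbLlCc=16 MMbbLLCC=8 MMbbLLCc=8 MMbbLlCC=8 MMbbLlCc=8 MmBBLLCC=8 MmBBLLCc=8 MmBBLlCC=8 MmBBLlCc=8 MmBbLLCC=16 MmBbLLCc=16 MmBbLlCC=16 MmBbLlCc=16 MmbbLLCC=8 MmbbLLCc=8 MmbbLlCC=8 MmbbLlCc=8
MmBBLLCc hits 8/256; gcd=8; 8÷8/256÷8 = 1/32

P(MmBBLLCc) = 1/32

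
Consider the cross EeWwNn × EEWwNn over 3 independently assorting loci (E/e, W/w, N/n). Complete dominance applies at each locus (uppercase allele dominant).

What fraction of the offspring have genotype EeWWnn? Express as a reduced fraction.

P(EeWWnn) = 1/32

EeWwNn gametes: EWN×1, EWn×1, EwN×1, Ewn×1, eWN×1, eWn×1, ewN×1, ewn×1
EEWwNn gametes: EWN×2, EWn×2, EwN×2, Ewn×2
EeWwNn×EEWwNn grid (8·8=64): EEWWNN=2 EEWWNn=4 EEWWnn=2 EEWwNN=4 EEWwNn=8 EEWwnn=4 EEwwNN=2 EEwwNn=4 EEwwnn=2 EeWWNN=2 EeWWNn=4 EeWWnn=2 EeWwNN=4 EeWwNn=8 EeWwnn=4 EewwNN=2 EewwNn=4 Eewwnn=2
EeWWnn hits 2/64; gcd=2; 2÷2/64÷2 = 1/32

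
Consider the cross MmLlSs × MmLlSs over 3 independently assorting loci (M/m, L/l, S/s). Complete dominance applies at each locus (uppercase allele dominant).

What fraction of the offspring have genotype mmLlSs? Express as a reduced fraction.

P(mmLlSs) = 1/16

MmLlSs gametes: MLS×1, MLs×1, MlS×1, Mls×1, mLS×1, mLs×1, mlS×1, mls×1
MmLlSs gametes: MLS×1, MLs×1, MlS×1, Mls×1, mLS×1, mLs×1, mlS×1, mls×1
MmLlSs×MmLlSs grid (8·8=64): MMLLSS=1 MMLLSs=2 MMLLss=1 MMLlSS=2 MMLlSs=4 MMLlss=2 MMllSS=1 MMllSs=2 MMllss=1 MmLLSS=2 MmLLSs=4 MmLLss=2 MmLlSS=4 MmLlSs=8 MmLlss=4 MmllSS=2 MmllSs=4 Mmllss=2 mmLLSS=1 mmLLSs=2 mmLLss=1 mmLlSS=2 mmLlSs=4 mmLlss=2 mmllSS=1 mmllSs=2 mmllss=1
mmLlSs hits 4/64; gcd=4; 4÷4/64÷4 = 1/16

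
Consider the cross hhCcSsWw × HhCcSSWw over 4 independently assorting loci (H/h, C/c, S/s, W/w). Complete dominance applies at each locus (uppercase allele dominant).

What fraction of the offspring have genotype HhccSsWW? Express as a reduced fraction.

P(HhccSsWW) = 1/64

hhCcSsWw gametes: hCSW×2, hCSw×2, hCsW×2, hCsw×2, hcSW×2, hcSw×2, hcsW×2, hcsw×2
HhCcSSWw gametes: HCSW×2, HCSw×2, HcSW×2, HcSw×2, hCSW×2, hCSw×2, hcSW×2, hcSw×2
hhCcSsWw×HhCcSSWw grid (16·16=256): HhCCSSWW=4 HhCCSSWw=8 HhCCSSww=4 HhCCSsWW=4 HhCCSsWw=8 HhCCSsww=4 HhCcSSWW=8 HhCcSSWw=16 HhCcSSww=8 HhCcSsWW=8 HhCcSsWw=16 HhCcSsww=8 HhccSSWW=4 HhccSSWw=8 HhccSSww=4 HhccSsWW=4 HhccSsWw=8 HhccSsww=4 hhCCSSWW=4 hhCCSSWw=8 hhCCSSww=4 hhCCSsWW=4 hhCCSsWw=8 hhCCSsww=4 hhCcSSWW=8 hhCcSSWw=16 hhCcSSww=8 hhCcSsWW=8 hhCcSsWw=16 hhCcSsww=8 hhccSSWW=4 hhccSSWw=8 hhccSSww=4 hhccSsWW=4 hhccSsWw=8 hhccSsww=4
HhccSsWW hits 4/256; gcd=4; 4÷4/256÷4 = 1/64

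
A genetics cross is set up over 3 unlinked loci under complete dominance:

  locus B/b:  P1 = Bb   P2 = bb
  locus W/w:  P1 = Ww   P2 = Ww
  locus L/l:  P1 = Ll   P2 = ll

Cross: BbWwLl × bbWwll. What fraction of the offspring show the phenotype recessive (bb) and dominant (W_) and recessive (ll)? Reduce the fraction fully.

BbWwLl gametes: BWL×1, BWl×1, BwL×1, Bwl×1, bWL×1, bWl×1, bwL×1, bwl×1
bbWwll gametes: bWl×4, bwl×4
BbWwLl×bbWwll grid (8·8=64): BbWWLl=4 BbWWll=4 BbWwLl=8 BbWwll=8 BbwwLl=4 Bbwwll=4 bbWWLl=4 bbWWll=4 bbWwLl=8 bbWwll=8 bbwwLl=4 bbwwll=4
bb W_ ll hits 12/64; gcd=4; 12÷4/64÷4 = 3/16

P(bb W_ ll) = 3/16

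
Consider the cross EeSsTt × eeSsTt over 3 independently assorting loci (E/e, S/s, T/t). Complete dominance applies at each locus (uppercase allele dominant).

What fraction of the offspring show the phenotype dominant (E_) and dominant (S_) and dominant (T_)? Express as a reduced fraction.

P(E_ S_ T_) = 9/32

EeSsTt gametes: EST×1, ESt×1, EsT×1, Est×1, eST×1, eSt×1, esT×1, est×1
eeSsTt gametes: eST×2, eSt×2, esT×2, est×2
EeSsTt×eeSsTt grid (8·8=64): EeSSTT=2 EeSSTt=4 EeSStt=2 EeSsTT=4 EeSsTt=8 EeSstt=4 EessTT=2 EessTt=4 Eesstt=2 eeSSTT=2 eeSSTt=4 eeSStt=2 eeSsTT=4 eeSsTt=8 eeSstt=4 eessTT=2 eessTt=4 eesstt=2
E_ S_ T_ hits 18/64; gcd=2; 18÷2/64÷2 = 9/32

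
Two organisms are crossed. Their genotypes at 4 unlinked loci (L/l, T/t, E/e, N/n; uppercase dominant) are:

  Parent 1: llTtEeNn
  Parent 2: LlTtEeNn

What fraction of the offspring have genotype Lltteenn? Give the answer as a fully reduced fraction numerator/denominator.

P(Lltteenn) = 1/128

llTtEeNn gametes: lTEN×2, lTEn×2, lTeN×2, lTen×2, ltEN×2, ltEn×2, lteN×2, lten×2
LlTtEeNn gametes: LTEN×1, LTEn×1, LTeN×1, LTen×1, LtEN×1, LtEn×1, LteN×1, Lten×1, lTEN×1, lTEn×1, lTeN×1, lTen×1, ltEN×1, ltEn×1, lteN×1, lten×1
llTtEeNn×LlTtEeNn grid (16·16=256): LlTTEENN=2 LlTTEENn=4 LlTTEEnn=2 LlTTEeNN=4 LlTTEeNn=8 LlTTEenn=4 LlTTeeNN=2 LlTTeeNn=4 LlTTeenn=2 LlTtEENN=4 LlTtEENn=8 LlTtEEnn=4 LlTtEeNN=8 LlTtEeNn=16 LlTtEenn=8 LlTteeNN=4 LlTteeNn=8 LlTteenn=4 LlttEENN=2 LlttEENn=4 LlttEEnn=2 LlttEeNN=4 LlttEeNn=8 LlttEenn=4 LltteeNN=2 LltteeNn=4 Lltteenn=2 llTTEENN=2 llTTEENn=4 llTTEEnn=2 llTTEeNN=4 llTTEeNn=8 llTTEenn=4 llTTeeNN=2 llTTeeNn=4 llTTeenn=2 llTtEENN=4 llTtEENn=8 llTtEEnn=4 llTtEeNN=8 llTtEeNn=16 llTtEenn=8 llTteeNN=4 llTteeNn=8 llTteenn=4 llttEENN=2 llttEENn=4 llttEEnn=2 llttEeNN=4 llttEeNn=8 llttEenn=4 lltteeNN=2 lltteeNn=4 lltteenn=2
Lltteenn hits 2/256; gcd=2; 2÷2/256÷2 = 1/128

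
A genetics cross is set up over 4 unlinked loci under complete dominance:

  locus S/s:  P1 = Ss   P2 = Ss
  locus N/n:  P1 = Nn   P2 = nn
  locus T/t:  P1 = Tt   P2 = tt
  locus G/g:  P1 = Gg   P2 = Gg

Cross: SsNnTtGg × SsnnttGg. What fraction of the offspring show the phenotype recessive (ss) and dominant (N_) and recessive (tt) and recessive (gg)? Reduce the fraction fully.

SsNnTtGg gametes: SNTG×1, SNTg×1, SNtG×1, SNtg×1, SnTG×1, SnTg×1, SntG×1, Sntg×1, sNTG×1, sNTg×1, sNtG×1, sNtg×1, snTG×1, snTg×1, sntG×1, sntg×1
SsnnttGg gametes: SntG×4, Sntg×4, sntG×4, sntg×4
SsNnTtGg×SsnnttGg grid (16·16=256): SSNnTtGG=4 SSNnTtGg=8 SSNnTtgg=4 SSNnttGG=4 SSNnttGg=8 SSNnttgg=4 SSnnTtGG=4 SSnnTtGg=8 SSnnTtgg=4 SSnnttGG=4 SSnnttGg=8 SSnnttgg=4 SsNnTtGG=8 SsNnTtGg=16 SsNnTtgg=8 SsNnttGG=8 SsNnttGg=16 SsNnttgg=8 SsnnTtGG=8 SsnnTtGg=16 SsnnTtgg=8 SsnnttGG=8 SsnnttGg=16 Ssnnttgg=8 ssNnTtGG=4 ssNnTtGg=8 ssNnTtgg=4 ssNnttGG=4 ssNnttGg=8 ssNnttgg=4 ssnnTtGG=4 ssnnTtGg=8 ssnnTtgg=4 ssnnttGG=4 ssnnttGg=8 ssnnttgg=4
ss N_ tt gg hits 4/256; gcd=4; 4÷4/256÷4 = 1/64

P(ss N_ tt gg) = 1/64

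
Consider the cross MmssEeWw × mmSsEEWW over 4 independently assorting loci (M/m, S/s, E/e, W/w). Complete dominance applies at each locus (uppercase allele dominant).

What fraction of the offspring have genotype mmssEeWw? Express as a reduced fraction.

MmssEeWw gametes: MsEW×2, MsEw×2, MseW×2, Msew×2, msEW×2, msEw×2, mseW×2, msew×2
mmSsEEWW gametes: mSEW×8, msEW×8
MmssEeWw×mmSsEEWW grid (16·16=256): MmSsEEWW=16 MmSsEEWw=16 MmSsEeWW=16 MmSsEeWw=16 MmssEEWW=16 MmssEEWw=16 MmssEeWW=16 MmssEeWw=16 mmSsEEWW=16 mmSsEEWw=16 mmSsEeWW=16 mmSsEeWw=16 mmssEEWW=16 mmssEEWw=16 mmssEeWW=16 mmssEeWw=16
mmssEeWw hits 16/256; gcd=16; 16÷16/256÷16 = 1/16

P(mmssEeWw) = 1/16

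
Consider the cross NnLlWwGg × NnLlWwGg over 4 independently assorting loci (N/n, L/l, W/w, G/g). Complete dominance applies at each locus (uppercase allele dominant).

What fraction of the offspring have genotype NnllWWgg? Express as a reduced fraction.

NnLlWwGg gametes: NLWG×1, NLWg×1, NLwG×1, NLwg×1, NlWG×1, NlWg×1, NlwG×1, Nlwg×1, nLWG×1, nLWg×1, nLwG×1, nLwg×1, nlWG×1, nlWg×1, nlwG×1, nlwg×1
NnLlWwGg gametes: NLWG×1, NLWg×1, NLwG×1, NLwg×1, NlWG×1, NlWg×1, NlwG×1, Nlwg×1, nLWG×1, nLWg×1, nLwG×1, nLwg×1, nlWG×1, nlWg×1, nlwG×1, nlwg×1
NnLlWwGg×NnLlWwGg grid (16·16=256): NNLLWWGG=1 NNLLWWGg=2 NNLLWWgg=1 NNLLWwGG=2 NNLLWwGg=4 NNLLWwgg=2 NNLLwwGG=1 NNLLwwGg=2 NNLLwwgg=1 NNLlWWGG=2 NNLlWWGg=4 NNLlWWgg=2 NNLlWwGG=4 NNLlWwGg=8 NNLlWwgg=4 NNLlwwGG=2 NNLlwwGg=4 NNLlwwgg=2 NNllWWGG=1 NNllWWGg=2 NNllWWgg=1 NNllWwGG=2 NNllWwGg=4 NNllWwgg=2 NNllwwGG=1 NNllwwGg=2 NNllwwgg=1 NnLLWWGG=2 NnLLWWGg=4 NnLLWWgg=2 NnLLWwGG=4 NnLLWwGg=8 NnLLWwgg=4 NnLLwwGG=2 NnLLwwGg=4 NnLLwwgg=2 NnLlWWGG=4 NnLlWWGg=8 NnLlWWgg=4 NnLlWwGG=8 NnLlWwGg=16 NnLlWwgg=8 NnLlwwGG=4 NnLlwwGg=8 NnLlwwgg=4 NnllWWGG=2 NnllWWGg=4 NnllWWgg=2 NnllWwGG=4 NnllWwGg=8 NnllWwgg=4 NnllwwGG=2 NnllwwGg=4 Nnllwwgg=2 nnLLWWGG=1 nnLLWWGg=2 nnLLWWgg=1 nnLLWwGG=2 nnLLWwGg=4 nnLLWwgg=2 nnLLwwGG=1 nnLLwwGg=2 nnLLwwgg=1 nnLlWWGG=2 nnLlWWGg=4 nnLlWWgg=2 nnLlWwGG=4 nnLlWwGg=8 nnLlWwgg=4 nnLlwwGG=2 nnLlwwGg=4 nnLlwwgg=2 nnllWWGG=1 nnllWWGg=2 nnllWWgg=1 nnllWwGG=2 nnllWwGg=4 nnllWwgg=2 nnllwwGG=1 nnllwwGg=2 nnllwwgg=1
NnllWWgg hits 2/256; gcd=2; 2÷2/256÷2 = 1/128

P(NnllWWgg) = 1/128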